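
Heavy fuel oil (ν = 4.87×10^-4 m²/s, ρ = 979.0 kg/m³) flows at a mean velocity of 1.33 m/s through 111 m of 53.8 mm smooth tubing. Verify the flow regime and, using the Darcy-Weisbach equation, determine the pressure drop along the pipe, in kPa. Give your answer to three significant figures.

Re = VD/ν = 1.33·0.05380/4.87×10^-4 = 147 → laminar (Re < 2300)
f = 64/Re = 0.4356
h_f = f(L/D)V²/(2g) = 0.4356·(111/0.05380)·1.33²/(2·9.81) = 81.03 m
Δp = ρg·h_f = 979.0·9.81·81.03 = 778.2 kPa

Δp ≈ 778 kPa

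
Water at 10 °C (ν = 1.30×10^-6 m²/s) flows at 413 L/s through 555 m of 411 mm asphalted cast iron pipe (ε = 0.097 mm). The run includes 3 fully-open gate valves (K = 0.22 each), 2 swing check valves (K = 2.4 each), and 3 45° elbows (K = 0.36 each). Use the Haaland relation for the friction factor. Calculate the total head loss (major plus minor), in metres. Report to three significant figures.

H_L ≈ 13.2 m

V = 4Q/(πD²) = 3.113 m/s; V²/2g = 0.4939 m
Re = 9.84×10^5, ε/D = 2.36×10^-4 → f = 0.01500 (Haaland)
Major: h_f = f(L/D)·V²/2g = 0.01500·1350·0.4939 = 10.00 m
Minor: ΣK = 6.54; h_m = ΣK·V²/2g = 3.230 m
Total H_L = 10.00 + 3.230 = 13.23 m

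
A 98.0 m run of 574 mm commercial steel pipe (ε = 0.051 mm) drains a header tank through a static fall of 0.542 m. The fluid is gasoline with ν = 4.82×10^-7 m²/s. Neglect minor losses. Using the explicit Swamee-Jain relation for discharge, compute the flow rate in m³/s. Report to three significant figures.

Q ≈ 0.580 m³/s

Swamee-Jain (Type II): Q = -0.965·√(gD⁵h_f/L)·ln[ε/(3.7D) + √(3.17ν²L/(gD³h_f))]
√(gD⁵h_f/L) = √(9.81·0.574⁵·0.542/98.0) = 0.05814
ε/(3.7D) = 2.40×10^-5; √(3.17ν²L/(gD³h_f)) = 8.47×10^-6
Q = -0.965·0.05814·ln(3.249×10^-5) = 0.5799 m³/s
Check: V = 2.24 m/s, Re = 2.67×10^6, f = 0.01248, h_f = 0.545 m ≈ 0.542 m ✓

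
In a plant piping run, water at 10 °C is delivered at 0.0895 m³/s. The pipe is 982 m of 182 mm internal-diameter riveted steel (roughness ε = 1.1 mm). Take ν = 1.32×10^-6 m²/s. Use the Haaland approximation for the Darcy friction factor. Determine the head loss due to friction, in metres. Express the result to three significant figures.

h_f ≈ 106 m

V = 4Q/(πD²) = 4·0.0895/(π·0.182²) = 3.440 m/s
Re = VD/ν = 3.440·0.182/1.32×10^-6 = 4.74×10^5 → turbulent
ε/D = 1.1/182 = 0.00604
Haaland: f = 0.03242
h_f = f(L/D)V²/(2g) = 0.03242·(982/0.182)·3.440²/(2·9.81) = 105.5 m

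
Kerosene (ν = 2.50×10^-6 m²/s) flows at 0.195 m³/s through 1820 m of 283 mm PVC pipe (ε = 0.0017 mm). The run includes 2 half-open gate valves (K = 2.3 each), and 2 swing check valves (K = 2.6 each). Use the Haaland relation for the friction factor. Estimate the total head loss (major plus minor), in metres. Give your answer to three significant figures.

V = 4Q/(πD²) = 3.100 m/s; V²/2g = 0.4898 m
Re = 3.51×10^5, ε/D = 6.01×10^-6 → f = 0.01398 (Haaland)
Major: h_f = f(L/D)·V²/2g = 0.01398·6431·0.4898 = 44.05 m
Minor: ΣK = 9.80; h_m = ΣK·V²/2g = 4.800 m
Total H_L = 44.05 + 4.800 = 48.85 m

H_L ≈ 48.8 m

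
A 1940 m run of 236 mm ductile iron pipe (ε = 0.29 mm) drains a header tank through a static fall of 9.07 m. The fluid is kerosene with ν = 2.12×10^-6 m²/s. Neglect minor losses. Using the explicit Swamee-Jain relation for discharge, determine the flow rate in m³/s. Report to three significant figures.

Swamee-Jain (Type II): Q = -0.965·√(gD⁵h_f/L)·ln[ε/(3.7D) + √(3.17ν²L/(gD³h_f))]
√(gD⁵h_f/L) = √(9.81·0.236⁵·9.07/1940) = 0.005795
ε/(3.7D) = 3.32×10^-4; √(3.17ν²L/(gD³h_f)) = 1.54×10^-4
Q = -0.965·0.005795·ln(4.858×10^-4) = 0.04266 m³/s
Check: V = 0.975 m/s, Re = 1.09×10^5, f = 0.02295, h_f = 9.15 m ≈ 9.07 m ✓

Q ≈ 0.0427 m³/s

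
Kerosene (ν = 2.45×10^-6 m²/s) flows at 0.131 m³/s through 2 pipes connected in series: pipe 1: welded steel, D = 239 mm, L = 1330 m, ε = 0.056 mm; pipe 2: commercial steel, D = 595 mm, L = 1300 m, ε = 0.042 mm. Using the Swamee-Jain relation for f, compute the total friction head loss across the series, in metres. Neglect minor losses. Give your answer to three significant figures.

Pipe 1: V = 2.920 m/s, Re = 2.85×10^5, ε/D = 2.34×10^-4, f = 0.01667, h_1 = f(L/D)V²/2g = 40.31 m
Pipe 2: V = 0.4711 m/s, Re = 1.14×10^5, ε/D = 7.06×10^-5, f = 0.01782, h_2 = f(L/D)V²/2g = 0.4406 m
Series → Q common, losses add: H = Σh = 40.75 m

H ≈ 40.8 m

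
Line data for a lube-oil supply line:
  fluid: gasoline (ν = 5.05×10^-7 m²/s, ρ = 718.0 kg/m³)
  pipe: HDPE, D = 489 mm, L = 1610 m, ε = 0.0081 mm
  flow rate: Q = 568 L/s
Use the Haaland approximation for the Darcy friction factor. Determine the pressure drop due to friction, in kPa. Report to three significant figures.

Δp ≈ 112 kPa

V = 4Q/(πD²) = 4·0.568/(π·0.489²) = 3.024 m/s
Re = VD/ν = 3.024·0.489/5.05×10^-7 = 2.93×10^6 → turbulent
ε/D = 0.0081/489 = 1.66×10^-5
Haaland: f = 0.01037
h_f = f(L/D)V²/(2g) = 0.01037·(1610/0.489)·3.024²/(2·9.81) = 15.92 m
Δp = ρg·h_f = 718.0·9.81·15.92 = 112.2 kPa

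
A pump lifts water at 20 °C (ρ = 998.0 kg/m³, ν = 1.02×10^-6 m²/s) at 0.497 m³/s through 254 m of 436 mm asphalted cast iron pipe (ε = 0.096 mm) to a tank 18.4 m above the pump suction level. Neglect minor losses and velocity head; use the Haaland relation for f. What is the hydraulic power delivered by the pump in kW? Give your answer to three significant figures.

P_hyd ≈ 113 kW

V = 4Q/(πD²) = 3.329 m/s; Re = 1.42×10^6; ε/D = 2.20×10^-4; f = 0.01460
h_f = f(L/D)V²/2g = 4.804 m
Total head H = z + h_f = 18.4 + 4.804 = 23.20 m
P_hyd = ρgQH = 998.0·9.81·0.497·23.20 = 112.9 kW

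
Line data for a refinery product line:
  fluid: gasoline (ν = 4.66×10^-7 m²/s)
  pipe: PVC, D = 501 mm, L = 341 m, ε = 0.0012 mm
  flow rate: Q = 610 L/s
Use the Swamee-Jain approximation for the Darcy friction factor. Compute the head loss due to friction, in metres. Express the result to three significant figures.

V = 4Q/(πD²) = 4·0.610/(π·0.501²) = 3.094 m/s
Re = VD/ν = 3.094·0.501/4.66×10^-7 = 3.33×10^6 → turbulent
ε/D = 0.0012/501 = 2.40×10^-6
Swamee-Jain: f = 0.009703
h_f = f(L/D)V²/(2g) = 0.009703·(341/0.501)·3.094²/(2·9.81) = 3.223 m

h_f ≈ 3.22 m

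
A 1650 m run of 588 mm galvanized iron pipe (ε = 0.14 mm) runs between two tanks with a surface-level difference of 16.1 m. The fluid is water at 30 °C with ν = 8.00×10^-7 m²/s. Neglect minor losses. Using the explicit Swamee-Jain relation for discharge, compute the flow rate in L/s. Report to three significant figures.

Q ≈ 752 L/s

Swamee-Jain (Type II): Q = -0.965·√(gD⁵h_f/L)·ln[ε/(3.7D) + √(3.17ν²L/(gD³h_f))]
√(gD⁵h_f/L) = √(9.81·0.588⁵·16.1/1650) = 0.08203
ε/(3.7D) = 6.44×10^-5; √(3.17ν²L/(gD³h_f)) = 1.02×10^-5
Q = -0.965·0.08203·ln(7.456×10^-5) = 0.7523 m³/s
Check: V = 2.77 m/s, Re = 2.04×10^6, f = 0.01475, h_f = 16.2 m ≈ 16.1 m ✓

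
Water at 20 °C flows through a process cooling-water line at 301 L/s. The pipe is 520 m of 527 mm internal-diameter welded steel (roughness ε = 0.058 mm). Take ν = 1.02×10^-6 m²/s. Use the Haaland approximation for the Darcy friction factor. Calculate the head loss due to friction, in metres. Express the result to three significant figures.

V = 4Q/(πD²) = 4·0.301/(π·0.527²) = 1.380 m/s
Re = VD/ν = 1.380·0.527/1.02×10^-6 = 7.13×10^5 → turbulent
ε/D = 0.058/527 = 1.10×10^-4
Haaland: f = 0.01386
h_f = f(L/D)V²/(2g) = 0.01386·(520/0.527)·1.380²/(2·9.81) = 1.328 m

h_f ≈ 1.33 m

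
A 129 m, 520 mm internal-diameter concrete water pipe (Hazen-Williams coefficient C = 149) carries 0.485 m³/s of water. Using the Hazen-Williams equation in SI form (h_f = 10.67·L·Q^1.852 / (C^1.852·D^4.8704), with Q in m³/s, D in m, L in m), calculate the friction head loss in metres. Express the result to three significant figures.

h_f = 10.67·129·0.485^1.852 / (149^1.852·0.520^4.8704) = 0.8226 m

h_f ≈ 0.823 m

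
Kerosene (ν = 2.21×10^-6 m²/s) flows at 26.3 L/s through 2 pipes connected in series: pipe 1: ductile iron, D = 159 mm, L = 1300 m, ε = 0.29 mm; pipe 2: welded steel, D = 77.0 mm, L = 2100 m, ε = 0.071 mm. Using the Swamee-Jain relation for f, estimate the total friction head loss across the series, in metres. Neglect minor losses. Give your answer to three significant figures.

H ≈ 945 m

Pipe 1: V = 1.325 m/s, Re = 9.53×10^4, ε/D = 0.00182, f = 0.02494, h_1 = f(L/D)V²/2g = 18.24 m
Pipe 2: V = 5.648 m/s, Re = 1.97×10^5, ε/D = 9.22×10^-4, f = 0.02090, h_2 = f(L/D)V²/2g = 926.7 m
Series → Q common, losses add: H = Σh = 945.0 m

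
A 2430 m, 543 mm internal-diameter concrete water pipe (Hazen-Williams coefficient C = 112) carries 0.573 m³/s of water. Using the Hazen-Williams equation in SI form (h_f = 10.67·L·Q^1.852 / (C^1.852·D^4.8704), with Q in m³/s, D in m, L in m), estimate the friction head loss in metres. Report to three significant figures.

h_f ≈ 29.0 m

h_f = 10.67·2430·0.573^1.852 / (112^1.852·0.543^4.8704) = 29.00 m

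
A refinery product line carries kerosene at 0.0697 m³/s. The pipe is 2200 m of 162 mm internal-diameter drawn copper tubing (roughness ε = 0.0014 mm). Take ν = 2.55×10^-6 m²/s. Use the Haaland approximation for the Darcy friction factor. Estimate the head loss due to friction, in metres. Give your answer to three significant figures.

h_f ≈ 121 m

V = 4Q/(πD²) = 4·0.0697/(π·0.162²) = 3.382 m/s
Re = VD/ν = 3.382·0.162/2.55×10^-6 = 2.15×10^5 → turbulent
ε/D = 0.0014/162 = 8.64×10^-6
Haaland: f = 0.01534
h_f = f(L/D)V²/(2g) = 0.01534·(2200/0.162)·3.382²/(2·9.81) = 121.4 m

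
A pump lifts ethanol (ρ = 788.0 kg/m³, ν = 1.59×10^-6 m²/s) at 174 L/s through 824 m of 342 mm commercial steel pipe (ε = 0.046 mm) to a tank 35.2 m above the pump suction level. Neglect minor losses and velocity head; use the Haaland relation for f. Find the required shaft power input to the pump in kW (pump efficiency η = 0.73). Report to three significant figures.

V = 4Q/(πD²) = 1.894 m/s; Re = 4.07×10^5; ε/D = 1.35×10^-4; f = 0.01496
h_f = f(L/D)V²/2g = 6.593 m
Total head H = z + h_f = 35.2 + 6.593 = 41.79 m
P_hyd = ρgQH = 788.0·9.81·0.174·41.79 = 56.21 kW
P_shaft = P_hyd/η = 56.21/0.73 = 77.01 kW

P_shaft ≈ 77.0 kW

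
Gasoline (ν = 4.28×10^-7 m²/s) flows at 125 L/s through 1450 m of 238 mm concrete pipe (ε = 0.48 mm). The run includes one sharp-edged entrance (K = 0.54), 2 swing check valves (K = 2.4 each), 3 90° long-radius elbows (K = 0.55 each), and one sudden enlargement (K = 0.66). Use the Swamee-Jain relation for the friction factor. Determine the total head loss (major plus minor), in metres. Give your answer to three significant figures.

H_L ≈ 61.0 m

V = 4Q/(πD²) = 2.810 m/s; V²/2g = 0.4024 m
Re = 1.56×10^6, ε/D = 0.00202 → f = 0.02365 (Swamee-Jain)
Major: h_f = f(L/D)·V²/2g = 0.02365·6092·0.4024 = 57.97 m
Minor: ΣK = 7.65; h_m = ΣK·V²/2g = 3.078 m
Total H_L = 57.97 + 3.078 = 61.05 m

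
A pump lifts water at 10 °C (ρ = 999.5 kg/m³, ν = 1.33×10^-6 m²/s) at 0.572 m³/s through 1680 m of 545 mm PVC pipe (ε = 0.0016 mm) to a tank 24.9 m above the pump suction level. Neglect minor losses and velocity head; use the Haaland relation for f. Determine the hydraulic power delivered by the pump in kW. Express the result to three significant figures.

P_hyd ≈ 201 kW

V = 4Q/(πD²) = 2.452 m/s; Re = 1.00×10^6; ε/D = 2.94×10^-6; f = 0.01163
h_f = f(L/D)V²/2g = 10.98 m
Total head H = z + h_f = 24.9 + 10.98 = 35.88 m
P_hyd = ρgQH = 999.5·9.81·0.572·35.88 = 201.2 kW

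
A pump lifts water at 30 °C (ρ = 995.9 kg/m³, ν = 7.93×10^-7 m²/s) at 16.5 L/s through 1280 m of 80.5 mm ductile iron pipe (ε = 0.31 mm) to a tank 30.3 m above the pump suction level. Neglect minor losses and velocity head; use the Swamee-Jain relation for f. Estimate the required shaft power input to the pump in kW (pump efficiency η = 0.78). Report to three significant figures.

P_shaft ≈ 56.6 kW

V = 4Q/(πD²) = 3.242 m/s; Re = 3.29×10^5; ε/D = 0.00385; f = 0.02858
h_f = f(L/D)V²/2g = 243.5 m
Total head H = z + h_f = 30.3 + 243.5 = 273.8 m
P_hyd = ρgQH = 995.9·9.81·0.0165·273.8 = 44.13 kW
P_shaft = P_hyd/η = 44.13/0.78 = 56.58 kW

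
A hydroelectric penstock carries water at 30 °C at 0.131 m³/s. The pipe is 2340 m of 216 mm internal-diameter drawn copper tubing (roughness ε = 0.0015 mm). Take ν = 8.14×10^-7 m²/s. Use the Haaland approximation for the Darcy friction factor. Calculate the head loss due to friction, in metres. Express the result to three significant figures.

h_f ≈ 83.3 m

V = 4Q/(πD²) = 4·0.131/(π·0.216²) = 3.575 m/s
Re = VD/ν = 3.575·0.216/8.14×10^-7 = 9.49×10^5 → turbulent
ε/D = 0.0015/216 = 6.94×10^-6
Haaland: f = 0.01181
h_f = f(L/D)V²/(2g) = 0.01181·(2340/0.216)·3.575²/(2·9.81) = 83.32 m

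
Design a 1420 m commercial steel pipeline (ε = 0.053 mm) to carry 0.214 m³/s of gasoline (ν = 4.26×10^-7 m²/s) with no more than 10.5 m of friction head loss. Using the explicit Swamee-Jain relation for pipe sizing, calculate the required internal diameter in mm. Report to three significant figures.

Swamee-Jain (Type III): D = 0.66·[ε^1.25·(LQ²/(gh_f))^4.75 + ν·Q^9.4·(L/(gh_f))^5.2]^0.04
LQ²/(gh_f) = 0.6313; L/(gh_f) = 13.79
Term 1 = ε^1.25·(…)^4.75 = 5.09×10^-7; Term 2 = ν·Q^9.4·(…)^5.2 = 1.82×10^-7
D = 0.66·(5.09×10^-7 + 1.82×10^-7)^0.04 = 0.3742 m = 374 mm
Check: V = 1.95 m/s, Re = 1.71×10^6, f = 0.01364, h_f = 9.99 m ≈ 10.5 m ✓

D ≈ 374 mm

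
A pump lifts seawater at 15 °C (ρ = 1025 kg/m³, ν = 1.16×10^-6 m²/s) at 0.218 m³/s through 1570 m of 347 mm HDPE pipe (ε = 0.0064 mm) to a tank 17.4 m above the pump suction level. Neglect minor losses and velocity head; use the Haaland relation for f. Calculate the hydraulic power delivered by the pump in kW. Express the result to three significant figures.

V = 4Q/(πD²) = 2.305 m/s; Re = 6.90×10^5; ε/D = 1.84×10^-5; f = 0.01261
h_f = f(L/D)V²/2g = 15.46 m
Total head H = z + h_f = 17.4 + 15.46 = 32.86 m
P_hyd = ρgQH = 1025·9.81·0.218·32.86 = 72.02 kW

P_hyd ≈ 72.0 kW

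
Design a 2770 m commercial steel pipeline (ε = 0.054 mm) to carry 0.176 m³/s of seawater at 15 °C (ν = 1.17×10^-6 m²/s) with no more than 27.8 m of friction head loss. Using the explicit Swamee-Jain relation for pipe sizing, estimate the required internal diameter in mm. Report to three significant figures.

Swamee-Jain (Type III): D = 0.66·[ε^1.25·(LQ²/(gh_f))^4.75 + ν·Q^9.4·(L/(gh_f))^5.2]^0.04
LQ²/(gh_f) = 0.3146; L/(gh_f) = 10.16
Term 1 = ε^1.25·(…)^4.75 = 1.91×10^-8; Term 2 = ν·Q^9.4·(…)^5.2 = 1.63×10^-8
D = 0.66·(1.91×10^-8 + 1.63×10^-8)^0.04 = 0.3322 m = 332 mm
Check: V = 2.03 m/s, Re = 5.76×10^5, f = 0.01495, h_f = 26.2 m ≈ 27.8 m ✓

D ≈ 332 mm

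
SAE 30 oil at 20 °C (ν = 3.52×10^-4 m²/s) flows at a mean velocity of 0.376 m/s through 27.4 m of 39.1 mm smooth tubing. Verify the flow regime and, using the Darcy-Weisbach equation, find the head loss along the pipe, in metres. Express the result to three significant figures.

h_f ≈ 7.74 m

Re = VD/ν = 0.376·0.03910/3.52×10^-4 = 41.8 → laminar (Re < 2300)
f = 64/Re = 1.532
h_f = f(L/D)V²/(2g) = 1.532·(27.4/0.03910)·0.376²/(2·9.81) = 7.738 m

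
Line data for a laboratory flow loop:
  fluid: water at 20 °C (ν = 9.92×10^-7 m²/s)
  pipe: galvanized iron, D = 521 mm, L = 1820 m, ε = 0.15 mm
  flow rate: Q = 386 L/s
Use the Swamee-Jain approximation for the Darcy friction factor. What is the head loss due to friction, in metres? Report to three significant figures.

V = 4Q/(πD²) = 4·0.386/(π·0.521²) = 1.811 m/s
Re = VD/ν = 1.811·0.521/9.92×10^-7 = 9.51×10^5 → turbulent
ε/D = 0.15/521 = 2.88×10^-4
Swamee-Jain: f = 0.01568
h_f = f(L/D)V²/(2g) = 0.01568·(1820/0.521)·1.811²/(2·9.81) = 9.154 m

h_f ≈ 9.15 m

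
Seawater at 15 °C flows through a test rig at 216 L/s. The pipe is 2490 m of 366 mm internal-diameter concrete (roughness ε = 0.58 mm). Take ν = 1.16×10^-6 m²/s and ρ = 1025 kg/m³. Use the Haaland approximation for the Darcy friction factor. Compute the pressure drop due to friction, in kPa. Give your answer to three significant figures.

V = 4Q/(πD²) = 4·0.216/(π·0.366²) = 2.053 m/s
Re = VD/ν = 2.053·0.366/1.16×10^-6 = 6.48×10^5 → turbulent
ε/D = 0.58/366 = 0.00158
Haaland: f = 0.02237
h_f = f(L/D)V²/(2g) = 0.02237·(2490/0.366)·2.053²/(2·9.81) = 32.70 m
Δp = ρg·h_f = 1025·9.81·32.70 = 328.8 kPa

Δp ≈ 329 kPa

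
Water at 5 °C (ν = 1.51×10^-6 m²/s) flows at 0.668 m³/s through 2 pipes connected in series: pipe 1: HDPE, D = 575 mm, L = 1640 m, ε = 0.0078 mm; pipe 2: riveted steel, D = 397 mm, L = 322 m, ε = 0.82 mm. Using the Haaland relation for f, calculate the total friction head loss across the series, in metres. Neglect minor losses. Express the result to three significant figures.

H ≈ 40.1 m

Pipe 1: V = 2.572 m/s, Re = 9.80×10^5, ε/D = 1.36×10^-5, f = 0.01187, h_1 = f(L/D)V²/2g = 11.42 m
Pipe 2: V = 5.396 m/s, Re = 1.42×10^6, ε/D = 0.00207, f = 0.02378, h_2 = f(L/D)V²/2g = 28.63 m
Series → Q common, losses add: H = Σh = 40.05 m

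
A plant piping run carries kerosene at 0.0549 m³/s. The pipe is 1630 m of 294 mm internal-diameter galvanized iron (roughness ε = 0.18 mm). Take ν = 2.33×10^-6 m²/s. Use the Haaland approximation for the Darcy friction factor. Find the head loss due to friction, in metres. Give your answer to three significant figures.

h_f ≈ 3.78 m

V = 4Q/(πD²) = 4·0.0549/(π·0.294²) = 0.8087 m/s
Re = VD/ν = 0.8087·0.294/2.33×10^-6 = 1.02×10^5 → turbulent
ε/D = 0.18/294 = 6.12×10^-4
Haaland: f = 0.02048
h_f = f(L/D)V²/(2g) = 0.02048·(1630/0.294)·0.8087²/(2·9.81) = 3.784 m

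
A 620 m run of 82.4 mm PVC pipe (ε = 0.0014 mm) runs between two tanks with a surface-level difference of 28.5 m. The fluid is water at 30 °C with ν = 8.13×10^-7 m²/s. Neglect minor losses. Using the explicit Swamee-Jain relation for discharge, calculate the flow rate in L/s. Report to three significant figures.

Swamee-Jain (Type II): Q = -0.965·√(gD⁵h_f/L)·ln[ε/(3.7D) + √(3.17ν²L/(gD³h_f))]
√(gD⁵h_f/L) = √(9.81·0.0824⁵·28.5/620) = 0.001309
ε/(3.7D) = 4.59×10^-6; √(3.17ν²L/(gD³h_f)) = 9.11×10^-5
Q = -0.965·0.001309·ln(9.572×10^-5) = 0.01169 m³/s
Check: V = 2.19 m/s, Re = 2.22×10^5, f = 0.01538, h_f = 28.3 m ≈ 28.5 m ✓

Q ≈ 11.7 L/s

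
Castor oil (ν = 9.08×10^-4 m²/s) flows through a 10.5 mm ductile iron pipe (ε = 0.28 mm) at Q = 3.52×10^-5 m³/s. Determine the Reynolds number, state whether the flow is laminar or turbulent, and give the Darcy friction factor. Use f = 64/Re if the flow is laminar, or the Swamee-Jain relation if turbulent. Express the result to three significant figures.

Re ≈ 4.70; laminar; f = 64/Re ≈ 13.6

V = 4Q/(πD²) = 0.4065 m/s
Re = VD/ν = 0.4065·0.0105/9.08×10^-4 = 4.70
Re < 2300 → laminar → f = 64/Re = 13.61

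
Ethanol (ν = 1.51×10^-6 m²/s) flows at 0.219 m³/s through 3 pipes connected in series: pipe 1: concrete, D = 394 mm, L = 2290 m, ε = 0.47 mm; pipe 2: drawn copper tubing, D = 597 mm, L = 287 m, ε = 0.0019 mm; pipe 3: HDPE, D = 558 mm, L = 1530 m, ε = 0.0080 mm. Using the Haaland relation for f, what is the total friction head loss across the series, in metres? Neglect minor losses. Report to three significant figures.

Pipe 1: V = 1.796 m/s, Re = 4.69×10^5, ε/D = 0.00119, f = 0.02104, h_1 = f(L/D)V²/2g = 20.11 m
Pipe 2: V = 0.7824 m/s, Re = 3.09×10^5, ε/D = 3.18×10^-6, f = 0.01429, h_2 = f(L/D)V²/2g = 0.2143 m
Pipe 3: V = 0.8955 m/s, Re = 3.31×10^5, ε/D = 1.43×10^-5, f = 0.01421, h_3 = f(L/D)V²/2g = 1.592 m
Series → Q common, losses add: H = Σh = 21.92 m

H ≈ 21.9 m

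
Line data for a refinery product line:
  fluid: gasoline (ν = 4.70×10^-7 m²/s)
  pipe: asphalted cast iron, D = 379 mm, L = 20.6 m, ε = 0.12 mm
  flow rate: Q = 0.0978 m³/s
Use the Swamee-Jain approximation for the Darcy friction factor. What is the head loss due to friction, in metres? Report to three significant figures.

h_f ≈ 0.0337 m

V = 4Q/(πD²) = 4·0.0978/(π·0.379²) = 0.8669 m/s
Re = VD/ν = 0.8669·0.379/4.70×10^-7 = 6.99×10^5 → turbulent
ε/D = 0.12/379 = 3.17×10^-4
Swamee-Jain: f = 0.01618
h_f = f(L/D)V²/(2g) = 0.01618·(20.6/0.379)·0.8669²/(2·9.81) = 0.03368 m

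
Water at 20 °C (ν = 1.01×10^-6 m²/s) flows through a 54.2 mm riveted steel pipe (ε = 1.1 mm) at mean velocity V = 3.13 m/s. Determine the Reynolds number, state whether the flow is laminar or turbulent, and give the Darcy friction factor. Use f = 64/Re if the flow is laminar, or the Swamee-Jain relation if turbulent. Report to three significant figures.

Re = VD/ν = 3.130·0.0542/1.01×10^-6 = 1.68×10^5
Re > 4000 → turbulent; ε/D = 0.0203
Swamee-Jain: f = 0.04930

Re ≈ 1.68×10^5; turbulent; f ≈ 0.0493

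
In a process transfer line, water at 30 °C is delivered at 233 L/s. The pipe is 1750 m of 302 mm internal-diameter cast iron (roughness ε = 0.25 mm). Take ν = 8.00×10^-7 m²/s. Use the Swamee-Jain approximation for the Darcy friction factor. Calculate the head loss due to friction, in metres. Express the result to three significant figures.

h_f ≈ 59.8 m

V = 4Q/(πD²) = 4·0.233/(π·0.302²) = 3.253 m/s
Re = VD/ν = 3.253·0.302/8.00×10^-7 = 1.23×10^6 → turbulent
ε/D = 0.25/302 = 8.28×10^-4
Swamee-Jain: f = 0.01913
h_f = f(L/D)V²/(2g) = 0.01913·(1750/0.302)·3.253²/(2·9.81) = 59.78 m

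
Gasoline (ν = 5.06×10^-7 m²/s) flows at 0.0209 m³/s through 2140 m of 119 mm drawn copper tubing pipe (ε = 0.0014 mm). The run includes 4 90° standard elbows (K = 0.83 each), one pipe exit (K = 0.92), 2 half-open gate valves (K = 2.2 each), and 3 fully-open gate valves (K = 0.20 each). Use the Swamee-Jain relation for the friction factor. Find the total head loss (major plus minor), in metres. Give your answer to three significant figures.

H_L ≈ 45.6 m

V = 4Q/(πD²) = 1.879 m/s; V²/2g = 0.1800 m
Re = 4.42×10^5, ε/D = 1.18×10^-5 → f = 0.01356 (Swamee-Jain)
Major: h_f = f(L/D)·V²/2g = 0.01356·17983·0.1800 = 43.89 m
Minor: ΣK = 9.24; h_m = ΣK·V²/2g = 1.663 m
Total H_L = 43.89 + 1.663 = 45.55 m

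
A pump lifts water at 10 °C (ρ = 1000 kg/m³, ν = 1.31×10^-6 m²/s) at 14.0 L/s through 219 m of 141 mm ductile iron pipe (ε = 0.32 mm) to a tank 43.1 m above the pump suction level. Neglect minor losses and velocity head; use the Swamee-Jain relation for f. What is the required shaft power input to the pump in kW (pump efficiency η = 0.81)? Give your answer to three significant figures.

P_shaft ≈ 7.59 kW

V = 4Q/(πD²) = 0.8966 m/s; Re = 9.65×10^4; ε/D = 0.00227; f = 0.02607
h_f = f(L/D)V²/2g = 1.659 m
Total head H = z + h_f = 43.1 + 1.659 = 44.76 m
P_hyd = ρgQH = 1000·9.81·0.0140·44.76 = 6.147 kW
P_shaft = P_hyd/η = 6.147/0.81 = 7.589 kW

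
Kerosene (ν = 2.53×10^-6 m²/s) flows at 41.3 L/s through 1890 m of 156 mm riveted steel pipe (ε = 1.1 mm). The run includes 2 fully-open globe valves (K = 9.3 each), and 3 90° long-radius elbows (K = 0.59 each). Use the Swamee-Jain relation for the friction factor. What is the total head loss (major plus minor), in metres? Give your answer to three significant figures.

H_L ≈ 105 m

V = 4Q/(πD²) = 2.161 m/s; V²/2g = 0.2380 m
Re = 1.33×10^5, ε/D = 0.00705 → f = 0.03457 (Swamee-Jain)
Major: h_f = f(L/D)·V²/2g = 0.03457·12115·0.2380 = 99.67 m
Minor: ΣK = 20.4; h_m = ΣK·V²/2g = 4.847 m
Total H_L = 99.67 + 4.847 = 104.5 m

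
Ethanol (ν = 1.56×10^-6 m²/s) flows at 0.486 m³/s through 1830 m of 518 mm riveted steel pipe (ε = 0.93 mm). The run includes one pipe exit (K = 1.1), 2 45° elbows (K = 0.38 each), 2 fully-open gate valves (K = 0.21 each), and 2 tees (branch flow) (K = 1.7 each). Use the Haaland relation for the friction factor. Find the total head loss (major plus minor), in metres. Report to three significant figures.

H_L ≈ 23.6 m

V = 4Q/(πD²) = 2.306 m/s; V²/2g = 0.2711 m
Re = 7.66×10^5, ε/D = 0.00180 → f = 0.02304 (Haaland)
Major: h_f = f(L/D)·V²/2g = 0.02304·3533·0.2711 = 22.06 m
Minor: ΣK = 5.68; h_m = ΣK·V²/2g = 1.540 m
Total H_L = 22.06 + 1.540 = 23.60 m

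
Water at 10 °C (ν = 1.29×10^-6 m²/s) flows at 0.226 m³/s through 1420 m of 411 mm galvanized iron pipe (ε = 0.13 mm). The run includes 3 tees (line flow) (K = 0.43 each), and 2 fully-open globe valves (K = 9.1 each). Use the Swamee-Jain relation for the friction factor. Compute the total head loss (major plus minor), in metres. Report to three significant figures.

H_L ≈ 11.3 m

V = 4Q/(πD²) = 1.703 m/s; V²/2g = 0.1479 m
Re = 5.43×10^5, ε/D = 3.16×10^-4 → f = 0.01641 (Swamee-Jain)
Major: h_f = f(L/D)·V²/2g = 0.01641·3455·0.1479 = 8.387 m
Minor: ΣK = 19.5; h_m = ΣK·V²/2g = 2.883 m
Total H_L = 8.387 + 2.883 = 11.27 m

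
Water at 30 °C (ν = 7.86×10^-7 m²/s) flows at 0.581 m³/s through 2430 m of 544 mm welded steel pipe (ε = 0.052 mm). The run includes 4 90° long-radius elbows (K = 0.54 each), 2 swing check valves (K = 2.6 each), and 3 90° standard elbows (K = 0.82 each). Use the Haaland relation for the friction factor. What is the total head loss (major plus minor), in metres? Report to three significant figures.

V = 4Q/(πD²) = 2.500 m/s; V²/2g = 0.3185 m
Re = 1.73×10^6, ε/D = 9.56×10^-5 → f = 0.01276 (Haaland)
Major: h_f = f(L/D)·V²/2g = 0.01276·4467·0.3185 = 18.15 m
Minor: ΣK = 9.82; h_m = ΣK·V²/2g = 3.127 m
Total H_L = 18.15 + 3.127 = 21.28 m

H_L ≈ 21.3 m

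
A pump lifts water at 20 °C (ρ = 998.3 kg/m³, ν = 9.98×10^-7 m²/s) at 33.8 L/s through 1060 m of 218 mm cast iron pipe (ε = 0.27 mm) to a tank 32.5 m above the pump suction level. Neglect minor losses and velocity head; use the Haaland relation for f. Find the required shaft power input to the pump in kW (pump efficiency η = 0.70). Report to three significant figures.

V = 4Q/(πD²) = 0.9056 m/s; Re = 1.98×10^5; ε/D = 0.00124; f = 0.02183
h_f = f(L/D)V²/2g = 4.436 m
Total head H = z + h_f = 32.5 + 4.436 = 36.94 m
P_hyd = ρgQH = 998.3·9.81·0.0338·36.94 = 12.23 kW
P_shaft = P_hyd/η = 12.23/0.70 = 17.47 kW

P_shaft ≈ 17.5 kW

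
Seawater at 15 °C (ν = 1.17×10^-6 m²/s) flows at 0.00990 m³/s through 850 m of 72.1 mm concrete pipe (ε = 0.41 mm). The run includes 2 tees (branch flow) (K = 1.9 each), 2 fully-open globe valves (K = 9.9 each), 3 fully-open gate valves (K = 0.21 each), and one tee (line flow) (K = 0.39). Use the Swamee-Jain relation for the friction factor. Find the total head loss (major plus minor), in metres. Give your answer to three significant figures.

H_L ≈ 122 m

V = 4Q/(πD²) = 2.425 m/s; V²/2g = 0.2997 m
Re = 1.49×10^5, ε/D = 0.00569 → f = 0.03237 (Swamee-Jain)
Major: h_f = f(L/D)·V²/2g = 0.03237·11789·0.2997 = 114.4 m
Minor: ΣK = 24.6; h_m = ΣK·V²/2g = 7.378 m
Total H_L = 114.4 + 7.378 = 121.7 m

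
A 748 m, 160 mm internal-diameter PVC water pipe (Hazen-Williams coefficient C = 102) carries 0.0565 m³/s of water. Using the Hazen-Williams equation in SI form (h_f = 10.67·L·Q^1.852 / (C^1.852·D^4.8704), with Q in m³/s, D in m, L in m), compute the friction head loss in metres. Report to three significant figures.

h_f ≈ 55.9 m

h_f = 10.67·748·0.0565^1.852 / (102^1.852·0.160^4.8704) = 55.87 m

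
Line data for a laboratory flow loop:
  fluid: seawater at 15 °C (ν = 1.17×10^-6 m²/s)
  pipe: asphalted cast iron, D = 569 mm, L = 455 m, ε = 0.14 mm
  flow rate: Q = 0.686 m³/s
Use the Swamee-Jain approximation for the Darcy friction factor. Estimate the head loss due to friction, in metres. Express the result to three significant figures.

h_f ≈ 4.47 m

V = 4Q/(πD²) = 4·0.686/(π·0.569²) = 2.698 m/s
Re = VD/ν = 2.698·0.569/1.17×10^-6 = 1.31×10^6 → turbulent
ε/D = 0.14/569 = 2.46×10^-4
Swamee-Jain: f = 0.01506
h_f = f(L/D)V²/(2g) = 0.01506·(455/0.569)·2.698²/(2·9.81) = 4.469 m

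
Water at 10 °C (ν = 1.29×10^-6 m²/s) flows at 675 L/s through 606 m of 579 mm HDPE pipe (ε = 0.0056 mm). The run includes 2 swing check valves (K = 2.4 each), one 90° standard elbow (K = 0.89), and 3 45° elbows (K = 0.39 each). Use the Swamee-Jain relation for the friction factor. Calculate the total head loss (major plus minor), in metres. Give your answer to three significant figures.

H_L ≈ 6.36 m

V = 4Q/(πD²) = 2.564 m/s; V²/2g = 0.3350 m
Re = 1.15×10^6, ε/D = 9.67×10^-6 → f = 0.01160 (Swamee-Jain)
Major: h_f = f(L/D)·V²/2g = 0.01160·1047·0.3350 = 4.066 m
Minor: ΣK = 6.86; h_m = ΣK·V²/2g = 2.298 m
Total H_L = 4.066 + 2.298 = 6.364 m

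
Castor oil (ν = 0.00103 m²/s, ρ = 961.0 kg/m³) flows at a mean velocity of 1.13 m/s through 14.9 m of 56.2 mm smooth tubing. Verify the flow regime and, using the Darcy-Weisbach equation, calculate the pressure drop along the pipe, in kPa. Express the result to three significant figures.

Re = VD/ν = 1.13·0.05620/0.00103 = 61.7 → laminar (Re < 2300)
f = 64/Re = 1.038
h_f = f(L/D)V²/(2g) = 1.038·(14.9/0.05620)·1.13²/(2·9.81) = 17.91 m
Δp = ρg·h_f = 961.0·9.81·17.91 = 168.9 kPa

Δp ≈ 169 kPa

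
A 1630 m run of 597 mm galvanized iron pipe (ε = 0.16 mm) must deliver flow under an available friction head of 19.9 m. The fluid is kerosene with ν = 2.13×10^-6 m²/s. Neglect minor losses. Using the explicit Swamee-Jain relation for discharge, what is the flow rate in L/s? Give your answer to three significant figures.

Q ≈ 851 L/s

Swamee-Jain (Type II): Q = -0.965·√(gD⁵h_f/L)·ln[ε/(3.7D) + √(3.17ν²L/(gD³h_f))]
√(gD⁵h_f/L) = √(9.81·0.597⁵·19.9/1630) = 0.09530
ε/(3.7D) = 7.24×10^-5; √(3.17ν²L/(gD³h_f)) = 2.38×10^-5
Q = -0.965·0.09530·ln(9.619×10^-5) = 0.8506 m³/s
Check: V = 3.04 m/s, Re = 8.52×10^5, f = 0.01559, h_f = 20.0 m ≈ 19.9 m ✓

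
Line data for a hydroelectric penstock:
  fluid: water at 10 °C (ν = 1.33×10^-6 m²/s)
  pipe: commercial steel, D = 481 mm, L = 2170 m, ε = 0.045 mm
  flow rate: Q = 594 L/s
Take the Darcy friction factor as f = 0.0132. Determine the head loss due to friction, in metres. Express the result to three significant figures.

V = 4Q/(πD²) = 4·0.594/(π·0.481²) = 3.269 m/s
h_f = f(L/D)V²/(2g) = 0.01320·(2170/0.481)·3.269²/(2·9.81) = 32.43 m

h_f ≈ 32.4 m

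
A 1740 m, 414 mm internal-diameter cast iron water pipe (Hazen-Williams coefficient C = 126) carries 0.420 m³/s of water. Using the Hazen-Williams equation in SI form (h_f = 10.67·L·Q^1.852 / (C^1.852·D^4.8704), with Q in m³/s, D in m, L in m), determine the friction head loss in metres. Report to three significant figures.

h_f = 10.67·1740·0.420^1.852 / (126^1.852·0.414^4.8704) = 35.19 m

h_f ≈ 35.2 m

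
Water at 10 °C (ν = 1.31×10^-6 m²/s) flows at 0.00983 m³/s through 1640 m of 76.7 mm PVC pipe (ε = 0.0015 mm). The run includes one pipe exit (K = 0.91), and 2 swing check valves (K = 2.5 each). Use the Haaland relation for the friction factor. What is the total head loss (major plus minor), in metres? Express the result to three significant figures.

H_L ≈ 85.8 m

V = 4Q/(πD²) = 2.128 m/s; V²/2g = 0.2307 m
Re = 1.25×10^5, ε/D = 1.96×10^-5 → f = 0.01712 (Haaland)
Major: h_f = f(L/D)·V²/2g = 0.01712·21382·0.2307 = 84.46 m
Minor: ΣK = 5.91; h_m = ΣK·V²/2g = 1.363 m
Total H_L = 84.46 + 1.363 = 85.82 m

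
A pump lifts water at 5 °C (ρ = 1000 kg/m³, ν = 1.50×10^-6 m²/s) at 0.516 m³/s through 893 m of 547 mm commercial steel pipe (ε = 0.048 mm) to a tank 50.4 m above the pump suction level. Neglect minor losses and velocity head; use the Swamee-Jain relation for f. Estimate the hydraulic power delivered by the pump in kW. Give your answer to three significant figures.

P_hyd ≈ 283 kW

V = 4Q/(πD²) = 2.196 m/s; Re = 8.01×10^5; ε/D = 8.78×10^-5; f = 0.01360
h_f = f(L/D)V²/2g = 5.457 m
Total head H = z + h_f = 50.4 + 5.457 = 55.86 m
P_hyd = ρgQH = 1000·9.81·0.516·55.86 = 282.7 kW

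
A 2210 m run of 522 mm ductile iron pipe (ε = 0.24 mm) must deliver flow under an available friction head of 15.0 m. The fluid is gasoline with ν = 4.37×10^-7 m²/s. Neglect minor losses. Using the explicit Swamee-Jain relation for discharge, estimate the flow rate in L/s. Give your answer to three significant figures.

Q ≈ 438 L/s

Swamee-Jain (Type II): Q = -0.965·√(gD⁵h_f/L)·ln[ε/(3.7D) + √(3.17ν²L/(gD³h_f))]
√(gD⁵h_f/L) = √(9.81·0.522⁵·15.0/2210) = 0.05080
ε/(3.7D) = 1.24×10^-4; √(3.17ν²L/(gD³h_f)) = 8.00×10^-6
Q = -0.965·0.05080·ln(1.323×10^-4) = 0.4378 m³/s
Check: V = 2.05 m/s, Re = 2.44×10^6, f = 0.01668, h_f = 15.1 m ≈ 15.0 m ✓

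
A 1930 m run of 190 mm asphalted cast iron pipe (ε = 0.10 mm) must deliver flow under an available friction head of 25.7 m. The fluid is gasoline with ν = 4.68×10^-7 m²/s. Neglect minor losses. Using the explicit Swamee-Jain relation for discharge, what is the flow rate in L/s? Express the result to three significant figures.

Q ≈ 47.6 L/s

Swamee-Jain (Type II): Q = -0.965·√(gD⁵h_f/L)·ln[ε/(3.7D) + √(3.17ν²L/(gD³h_f))]
√(gD⁵h_f/L) = √(9.81·0.190⁵·25.7/1930) = 0.005687
ε/(3.7D) = 1.42×10^-4; √(3.17ν²L/(gD³h_f)) = 2.78×10^-5
Q = -0.965·0.005687·ln(1.701×10^-4) = 0.04763 m³/s
Check: V = 1.68 m/s, Re = 6.82×10^5, f = 0.01770, h_f = 25.9 m ≈ 25.7 m ✓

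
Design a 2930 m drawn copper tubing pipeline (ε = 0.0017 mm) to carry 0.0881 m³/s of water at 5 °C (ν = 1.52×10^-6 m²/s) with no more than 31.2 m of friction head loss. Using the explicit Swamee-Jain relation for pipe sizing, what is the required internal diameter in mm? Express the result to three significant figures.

Swamee-Jain (Type III): D = 0.66·[ε^1.25·(LQ²/(gh_f))^4.75 + ν·Q^9.4·(L/(gh_f))^5.2]^0.04
LQ²/(gh_f) = 0.07430; L/(gh_f) = 9.573
Term 1 = ε^1.25·(…)^4.75 = 2.66×10^-13; Term 2 = ν·Q^9.4·(…)^5.2 = 2.32×10^-11
D = 0.66·(2.66×10^-13 + 2.32×10^-11)^0.04 = 0.2480 m = 248 mm
Check: V = 1.82 m/s, Re = 2.98×10^5, f = 0.01448, h_f = 29.0 m ≈ 31.2 m ✓

D ≈ 248 mm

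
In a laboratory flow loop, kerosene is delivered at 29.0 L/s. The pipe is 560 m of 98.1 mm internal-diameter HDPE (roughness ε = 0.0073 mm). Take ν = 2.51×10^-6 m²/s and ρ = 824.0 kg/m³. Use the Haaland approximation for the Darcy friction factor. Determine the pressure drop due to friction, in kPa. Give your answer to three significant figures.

Δp ≈ 583 kPa

V = 4Q/(πD²) = 4·0.0290/(π·0.0981²) = 3.837 m/s
Re = VD/ν = 3.837·0.0981/2.51×10^-6 = 1.50×10^5 → turbulent
ε/D = 0.0073/98.1 = 7.44×10^-5
Haaland: f = 0.01683
h_f = f(L/D)V²/(2g) = 0.01683·(560/0.0981)·3.837²/(2·9.81) = 72.07 m
Δp = ρg·h_f = 824.0·9.81·72.07 = 582.6 kPa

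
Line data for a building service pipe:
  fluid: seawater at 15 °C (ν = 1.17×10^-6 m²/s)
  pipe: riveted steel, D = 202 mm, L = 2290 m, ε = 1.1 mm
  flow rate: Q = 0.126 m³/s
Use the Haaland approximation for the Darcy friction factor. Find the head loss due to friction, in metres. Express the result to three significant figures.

h_f ≈ 280 m

V = 4Q/(πD²) = 4·0.126/(π·0.202²) = 3.932 m/s
Re = VD/ν = 3.932·0.202/1.17×10^-6 = 6.79×10^5 → turbulent
ε/D = 1.1/202 = 0.00545
Haaland: f = 0.03135
h_f = f(L/D)V²/(2g) = 0.03135·(2290/0.202)·3.932²/(2·9.81) = 280.0 m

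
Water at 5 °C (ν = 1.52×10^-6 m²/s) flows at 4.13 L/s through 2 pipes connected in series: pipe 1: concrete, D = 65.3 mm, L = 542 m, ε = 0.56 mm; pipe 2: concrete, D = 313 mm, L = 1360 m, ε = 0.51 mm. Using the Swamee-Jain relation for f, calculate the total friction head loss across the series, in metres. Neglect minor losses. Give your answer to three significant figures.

H ≈ 24.2 m

Pipe 1: V = 1.233 m/s, Re = 5.30×10^4, ε/D = 0.00858, f = 0.03760, h_1 = f(L/D)V²/2g = 24.19 m
Pipe 2: V = 0.05367 m/s, Re = 1.11×10^4, ε/D = 0.00163, f = 0.03294, h_2 = f(L/D)V²/2g = 0.02102 m
Series → Q common, losses add: H = Σh = 24.21 m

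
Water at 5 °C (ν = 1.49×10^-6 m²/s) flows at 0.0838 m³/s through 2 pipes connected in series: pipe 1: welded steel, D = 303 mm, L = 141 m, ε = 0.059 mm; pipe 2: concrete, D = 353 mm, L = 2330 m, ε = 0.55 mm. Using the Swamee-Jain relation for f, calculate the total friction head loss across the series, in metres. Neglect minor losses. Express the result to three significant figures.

H ≈ 6.25 m

Pipe 1: V = 1.162 m/s, Re = 2.36×10^5, ε/D = 1.95×10^-4, f = 0.01673, h_1 = f(L/D)V²/2g = 0.5360 m
Pipe 2: V = 0.8563 m/s, Re = 2.03×10^5, ε/D = 0.00156, f = 0.02315, h_2 = f(L/D)V²/2g = 5.709 m
Series → Q common, losses add: H = Σh = 6.245 m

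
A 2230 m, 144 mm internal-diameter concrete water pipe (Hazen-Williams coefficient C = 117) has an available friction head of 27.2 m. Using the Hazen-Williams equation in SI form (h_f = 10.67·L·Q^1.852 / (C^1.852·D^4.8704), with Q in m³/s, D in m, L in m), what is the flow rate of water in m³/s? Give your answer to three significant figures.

Q ≈ 0.0185 m³/s

Rearranging: Q = [h_f·C^1.852·D^4.8704 / (10.67·L)]^(1/1.852)
Q = [27.2·117^1.852·0.144^4.8704 / (10.67·2230)]^0.540 = 0.01846 m³/s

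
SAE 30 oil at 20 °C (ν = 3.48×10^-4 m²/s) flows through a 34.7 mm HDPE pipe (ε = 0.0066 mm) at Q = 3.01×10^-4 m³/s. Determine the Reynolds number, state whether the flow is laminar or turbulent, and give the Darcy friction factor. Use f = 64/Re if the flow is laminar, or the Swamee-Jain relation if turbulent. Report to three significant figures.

V = 4Q/(πD²) = 0.3183 m/s
Re = VD/ν = 0.3183·0.0347/3.48×10^-4 = 31.7
Re < 2300 → laminar → f = 64/Re = 2.017

Re ≈ 31.7; laminar; f = 64/Re ≈ 2.02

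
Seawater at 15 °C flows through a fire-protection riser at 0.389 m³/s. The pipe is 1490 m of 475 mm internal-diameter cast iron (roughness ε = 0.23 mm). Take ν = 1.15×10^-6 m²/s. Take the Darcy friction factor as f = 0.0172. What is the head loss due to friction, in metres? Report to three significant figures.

h_f ≈ 13.3 m

V = 4Q/(πD²) = 4·0.389/(π·0.475²) = 2.195 m/s
h_f = f(L/D)V²/(2g) = 0.01720·(1490/0.475)·2.195²/(2·9.81) = 13.25 m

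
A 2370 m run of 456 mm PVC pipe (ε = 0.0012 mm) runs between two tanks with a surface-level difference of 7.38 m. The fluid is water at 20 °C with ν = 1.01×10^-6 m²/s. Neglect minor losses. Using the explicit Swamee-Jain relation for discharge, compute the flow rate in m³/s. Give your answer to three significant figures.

Q ≈ 0.244 m³/s

Swamee-Jain (Type II): Q = -0.965·√(gD⁵h_f/L)·ln[ε/(3.7D) + √(3.17ν²L/(gD³h_f))]
√(gD⁵h_f/L) = √(9.81·0.456⁵·7.38/2370) = 0.02454
ε/(3.7D) = 7.11×10^-7; √(3.17ν²L/(gD³h_f)) = 3.34×10^-5
Q = -0.965·0.02454·ln(3.412×10^-5) = 0.2436 m³/s
Check: V = 1.49 m/s, Re = 6.73×10^5, f = 0.01247, h_f = 7.35 m ≈ 7.38 m ✓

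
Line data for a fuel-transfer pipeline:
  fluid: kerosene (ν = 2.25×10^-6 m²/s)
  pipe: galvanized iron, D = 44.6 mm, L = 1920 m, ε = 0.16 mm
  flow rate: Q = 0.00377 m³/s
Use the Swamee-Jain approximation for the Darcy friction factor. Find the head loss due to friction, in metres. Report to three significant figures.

V = 4Q/(πD²) = 4·0.00377/(π·0.0446²) = 2.413 m/s
Re = VD/ν = 2.413·0.0446/2.25×10^-6 = 4.78×10^4 → turbulent
ε/D = 0.16/44.6 = 0.00359
Swamee-Jain: f = 0.03017
h_f = f(L/D)V²/(2g) = 0.03017·(1920/0.0446)·2.413²/(2·9.81) = 385.4 m

h_f ≈ 385 m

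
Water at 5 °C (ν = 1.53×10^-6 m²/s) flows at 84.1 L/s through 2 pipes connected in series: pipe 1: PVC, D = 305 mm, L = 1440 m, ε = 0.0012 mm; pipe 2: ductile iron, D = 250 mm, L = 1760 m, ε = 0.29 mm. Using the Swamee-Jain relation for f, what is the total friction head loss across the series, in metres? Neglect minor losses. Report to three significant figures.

H ≈ 27.4 m

Pipe 1: V = 1.151 m/s, Re = 2.29×10^5, ε/D = 3.93×10^-6, f = 0.01516, h_1 = f(L/D)V²/2g = 4.835 m
Pipe 2: V = 1.713 m/s, Re = 2.80×10^5, ε/D = 0.00116, f = 0.02145, h_2 = f(L/D)V²/2g = 22.59 m
Series → Q common, losses add: H = Σh = 27.42 m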